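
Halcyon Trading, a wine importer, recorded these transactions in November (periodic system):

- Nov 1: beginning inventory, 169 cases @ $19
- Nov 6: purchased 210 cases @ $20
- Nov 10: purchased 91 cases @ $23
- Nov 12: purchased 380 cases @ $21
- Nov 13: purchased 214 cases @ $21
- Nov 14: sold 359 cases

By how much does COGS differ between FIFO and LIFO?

$528

FIFO COGS: 169 @ $19 + 190 @ $20 = $7,011
LIFO COGS: 214 @ $21 + 145 @ $21 = $7,539
Difference = |$7,011 − $7,539| = $528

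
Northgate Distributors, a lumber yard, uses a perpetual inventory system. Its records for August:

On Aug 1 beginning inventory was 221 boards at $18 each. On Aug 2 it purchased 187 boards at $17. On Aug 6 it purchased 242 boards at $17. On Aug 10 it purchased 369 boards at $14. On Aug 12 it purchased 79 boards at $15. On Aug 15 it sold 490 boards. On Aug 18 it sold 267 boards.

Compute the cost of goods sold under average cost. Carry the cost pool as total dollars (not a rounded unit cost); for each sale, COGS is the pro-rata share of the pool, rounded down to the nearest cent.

COGS = $12,149.22

After Aug 1: 221 on hand, pool $3,978.00 (≈ $18.0000 each)
After Aug 2: 408 on hand, pool $7,157.00 (≈ $17.5417 each)
After Aug 6: 650 on hand, pool $11,271.00 (≈ $17.3400 each)
After Aug 10: 1019 on hand, pool $16,437.00 (≈ $16.1305 each)
After Aug 12: 1098 on hand, pool $17,622.00 (≈ $16.0492 each)
Aug 15, sell 490: 490/1098 × $17,622.00 → $7,864.09
Aug 18, sell 267: 267/608 × $9,757.91 → $4,285.13
Total COGS = $7,864.09 + $4,285.13 = $12,149.22
Ending inventory (cost pool remaining) = $5,472.78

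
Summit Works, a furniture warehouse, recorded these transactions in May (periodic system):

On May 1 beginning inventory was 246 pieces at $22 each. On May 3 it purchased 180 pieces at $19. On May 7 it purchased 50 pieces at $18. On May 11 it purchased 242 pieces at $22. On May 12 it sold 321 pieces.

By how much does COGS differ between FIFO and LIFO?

FIFO COGS: 246 @ $22 + 75 @ $19 = $6,837
LIFO COGS: 242 @ $22 + 50 @ $18 + 29 @ $19 = $6,775
Difference = |$6,837 − $6,775| = $62

$62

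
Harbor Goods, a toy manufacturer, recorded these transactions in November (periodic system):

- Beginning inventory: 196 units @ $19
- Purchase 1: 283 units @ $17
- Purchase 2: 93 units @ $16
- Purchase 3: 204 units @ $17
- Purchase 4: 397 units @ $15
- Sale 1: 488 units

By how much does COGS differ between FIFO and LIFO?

FIFO COGS: 196 @ $19 + 283 @ $17 + 9 @ $16 = $8,679
LIFO COGS: 397 @ $15 + 91 @ $17 = $7,502
Difference = |$8,679 − $7,502| = $1,177

$1,177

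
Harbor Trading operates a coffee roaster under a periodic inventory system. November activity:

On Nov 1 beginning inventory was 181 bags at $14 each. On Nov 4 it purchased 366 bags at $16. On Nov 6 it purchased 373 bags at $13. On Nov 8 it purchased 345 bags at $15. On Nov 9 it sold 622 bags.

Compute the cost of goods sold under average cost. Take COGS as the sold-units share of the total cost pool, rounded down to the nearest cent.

COGS = $9,054.15

Nov 9, sell 622: 622/1265 × $18,414.00 → $9,054.15
Ending inventory (cost pool remaining) = $9,359.85
Check: goods available $18,414.00 = COGS $9,054.15 + ending $9,359.85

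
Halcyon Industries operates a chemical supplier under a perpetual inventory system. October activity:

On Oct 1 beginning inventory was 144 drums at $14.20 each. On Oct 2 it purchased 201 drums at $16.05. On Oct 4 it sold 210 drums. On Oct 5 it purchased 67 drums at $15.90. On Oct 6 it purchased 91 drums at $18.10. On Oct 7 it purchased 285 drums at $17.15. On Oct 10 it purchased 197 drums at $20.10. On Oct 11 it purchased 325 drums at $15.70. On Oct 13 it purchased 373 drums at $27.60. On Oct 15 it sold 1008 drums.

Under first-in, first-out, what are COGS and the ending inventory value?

COGS = $20,488.80; ending inventory = $11,739.20

Oct 4, 210 sold [FIFO — oldest first]: 144 @ $14.20 + 66 @ $16.05 = $3,104.10
Oct 15, 1008 sold [FIFO — oldest first]: 135 @ $16.05 + 67 @ $15.90 + 91 @ $18.10 + 285 @ $17.15 + 197 @ $20.10 + 233 @ $15.70 = $17,384.70
Total COGS = $3,104.10 + $17,384.70 = $20,488.80
Ending inventory: 92 @ $15.70 + 373 @ $27.60 = $11,739.20
Check: goods available $32,228.00 = COGS $20,488.80 + ending $11,739.20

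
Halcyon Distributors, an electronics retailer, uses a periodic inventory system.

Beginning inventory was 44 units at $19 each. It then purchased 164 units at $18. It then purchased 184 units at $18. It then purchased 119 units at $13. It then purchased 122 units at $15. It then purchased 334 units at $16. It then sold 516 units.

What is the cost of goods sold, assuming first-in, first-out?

Sale 1 (516) [FIFO — oldest first]: 44 @ $19 + 164 @ $18 + 184 @ $18 + 119 @ $13 + 5 @ $15 = $8,722
Ending inventory: 117 @ $15 + 334 @ $16 = $7,099
Check: goods available $15,821 = COGS $8,722 + ending $7,099

COGS = $8,722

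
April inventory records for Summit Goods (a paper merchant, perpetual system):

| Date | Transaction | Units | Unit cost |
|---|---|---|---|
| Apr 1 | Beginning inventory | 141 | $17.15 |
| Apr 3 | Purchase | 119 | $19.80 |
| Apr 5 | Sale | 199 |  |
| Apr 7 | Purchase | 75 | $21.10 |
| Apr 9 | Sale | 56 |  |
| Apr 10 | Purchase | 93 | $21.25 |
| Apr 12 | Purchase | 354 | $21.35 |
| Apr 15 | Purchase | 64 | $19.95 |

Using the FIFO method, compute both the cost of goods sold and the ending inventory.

Apr 5, 199 sold [FIFO — oldest first]: 141 @ $17.15 + 58 @ $19.80 = $3,566.55
Apr 9, 56 sold [FIFO — oldest first]: 56 @ $19.80 = $1,108.80
Total COGS = $3,566.55 + $1,108.80 = $4,675.35
Ending inventory: 5 @ $19.80 + 75 @ $21.10 + 93 @ $21.25 + 354 @ $21.35 + 64 @ $19.95 = $12,492.45

COGS = $4,675.35; ending inventory = $12,492.45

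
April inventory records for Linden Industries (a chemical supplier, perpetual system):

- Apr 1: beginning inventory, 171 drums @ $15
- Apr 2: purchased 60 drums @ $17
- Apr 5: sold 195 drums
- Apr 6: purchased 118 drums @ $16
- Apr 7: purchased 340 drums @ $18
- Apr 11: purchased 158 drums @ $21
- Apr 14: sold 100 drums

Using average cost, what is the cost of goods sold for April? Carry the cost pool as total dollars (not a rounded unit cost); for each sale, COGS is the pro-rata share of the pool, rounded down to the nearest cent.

COGS = $4,849.09

After Apr 1: 171 on hand, pool $2,565.00 (≈ $15.0000 each)
After Apr 2: 231 on hand, pool $3,585.00 (≈ $15.5195 each)
Apr 5, sell 195: 195/231 × $3,585.00 → $3,026.29
After Apr 6: 154 on hand, pool $2,446.71 (≈ $15.8877 each)
After Apr 7: 494 on hand, pool $8,566.71 (≈ $17.3415 each)
After Apr 11: 652 on hand, pool $11,884.71 (≈ $18.2281 each)
Apr 14, sell 100: 100/652 × $11,884.71 → $1,822.80
Total COGS = $3,026.29 + $1,822.80 = $4,849.09
Ending inventory (cost pool remaining) = $10,061.91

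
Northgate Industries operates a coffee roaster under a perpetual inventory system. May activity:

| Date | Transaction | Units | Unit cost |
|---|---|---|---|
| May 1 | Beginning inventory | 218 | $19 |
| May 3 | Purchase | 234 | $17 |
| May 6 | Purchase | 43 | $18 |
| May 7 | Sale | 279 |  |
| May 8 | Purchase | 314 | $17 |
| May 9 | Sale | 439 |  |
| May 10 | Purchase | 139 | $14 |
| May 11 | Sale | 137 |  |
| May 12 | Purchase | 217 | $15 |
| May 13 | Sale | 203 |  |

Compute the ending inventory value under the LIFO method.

Ending inventory = $1,967

May 7, 279 sold [LIFO — newest first]: 43 @ $18 + 234 @ $17 + 2 @ $19 = $4,790
May 9, 439 sold [LIFO — newest first]: 314 @ $17 + 125 @ $19 = $7,713
May 11, 137 sold [LIFO — newest first]: 137 @ $14 = $1,918
May 13, 203 sold [LIFO — newest first]: 203 @ $15 = $3,045
Total COGS = $4,790 + $7,713 + $1,918 + $3,045 = $17,466
Ending inventory: 91 @ $19 + 2 @ $14 + 14 @ $15 = $1,967
Check: goods available $19,433 = COGS $17,466 + ending $1,967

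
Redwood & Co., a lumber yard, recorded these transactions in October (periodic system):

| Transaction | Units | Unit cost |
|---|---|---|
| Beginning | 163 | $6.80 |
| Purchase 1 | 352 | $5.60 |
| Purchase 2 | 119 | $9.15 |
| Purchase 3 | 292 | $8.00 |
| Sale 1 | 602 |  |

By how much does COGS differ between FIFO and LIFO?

$618.80

FIFO COGS: 163 @ $6.80 + 352 @ $5.60 + 87 @ $9.15 = $3,875.65
LIFO COGS: 292 @ $8.00 + 119 @ $9.15 + 191 @ $5.60 = $4,494.45
Difference = |$3,875.65 − $4,494.45| = $618.80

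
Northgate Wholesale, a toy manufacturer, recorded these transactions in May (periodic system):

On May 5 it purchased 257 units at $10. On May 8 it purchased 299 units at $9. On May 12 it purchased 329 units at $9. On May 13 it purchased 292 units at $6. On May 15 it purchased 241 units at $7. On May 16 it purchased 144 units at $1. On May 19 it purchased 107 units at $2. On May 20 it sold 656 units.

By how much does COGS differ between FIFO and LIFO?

FIFO COGS: 257 @ $10 + 299 @ $9 + 100 @ $9 = $6,161
LIFO COGS: 107 @ $2 + 144 @ $1 + 241 @ $7 + 164 @ $6 = $3,029
Difference = |$6,161 − $3,029| = $3,132

$3,132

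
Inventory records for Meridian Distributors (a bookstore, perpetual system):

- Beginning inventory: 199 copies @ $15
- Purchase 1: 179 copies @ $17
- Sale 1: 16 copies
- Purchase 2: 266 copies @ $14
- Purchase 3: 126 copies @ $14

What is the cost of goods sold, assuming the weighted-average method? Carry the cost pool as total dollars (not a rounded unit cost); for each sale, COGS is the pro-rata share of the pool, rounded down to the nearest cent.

COGS = $255.15

After Beginning: 199 on hand, pool $2,985.00 (≈ $15.0000 each)
After Purchase 1: 378 on hand, pool $6,028.00 (≈ $15.9471 each)
Sale 1, sell 16: 16/378 × $6,028.00 → $255.15
After Purchase 2: 628 on hand, pool $9,496.85 (≈ $15.1224 each)
After Purchase 3: 754 on hand, pool $11,260.85 (≈ $14.9348 each)
Ending inventory (cost pool remaining) = $11,260.85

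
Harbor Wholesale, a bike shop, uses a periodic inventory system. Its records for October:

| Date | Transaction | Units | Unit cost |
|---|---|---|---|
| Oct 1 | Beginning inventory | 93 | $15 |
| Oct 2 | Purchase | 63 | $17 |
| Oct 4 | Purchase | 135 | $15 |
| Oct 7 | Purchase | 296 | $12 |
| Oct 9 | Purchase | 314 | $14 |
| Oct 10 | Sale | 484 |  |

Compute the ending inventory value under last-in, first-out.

Ending inventory = $6,003

Oct 10, 484 sold [LIFO — newest first]: 314 @ $14 + 170 @ $12 = $6,436
Ending inventory: 93 @ $15 + 63 @ $17 + 135 @ $15 + 126 @ $12 = $6,003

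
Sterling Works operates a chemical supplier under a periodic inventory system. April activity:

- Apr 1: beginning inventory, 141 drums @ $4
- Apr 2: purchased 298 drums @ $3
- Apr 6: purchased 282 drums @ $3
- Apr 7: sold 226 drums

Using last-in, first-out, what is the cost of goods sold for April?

Apr 7, 226 sold [LIFO — newest first]: 226 @ $3 = $678
Ending inventory: 141 @ $4 + 298 @ $3 + 56 @ $3 = $1,626

COGS = $678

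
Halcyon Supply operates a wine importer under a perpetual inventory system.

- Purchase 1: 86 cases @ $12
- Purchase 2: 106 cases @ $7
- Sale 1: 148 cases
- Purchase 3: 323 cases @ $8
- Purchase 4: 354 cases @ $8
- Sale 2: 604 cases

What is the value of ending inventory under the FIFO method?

Sale 1 (148) [FIFO — oldest first]: 86 @ $12 + 62 @ $7 = $1,466
Sale 2 (604) [FIFO — oldest first]: 44 @ $7 + 323 @ $8 + 237 @ $8 = $4,788
Total COGS = $1,466 + $4,788 = $6,254
Ending inventory: 117 @ $8 = $936

Ending inventory = $936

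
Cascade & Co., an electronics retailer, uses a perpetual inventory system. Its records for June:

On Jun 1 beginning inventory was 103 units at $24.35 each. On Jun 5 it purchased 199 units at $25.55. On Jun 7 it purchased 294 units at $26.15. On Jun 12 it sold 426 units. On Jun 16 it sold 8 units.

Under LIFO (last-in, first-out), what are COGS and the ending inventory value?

COGS = $11,265.10; ending inventory = $4,015.50

Jun 12, 426 sold [LIFO — newest first]: 294 @ $26.15 + 132 @ $25.55 = $11,060.70
Jun 16, 8 sold [LIFO — newest first]: 8 @ $25.55 = $204.40
Total COGS = $11,060.70 + $204.40 = $11,265.10
Ending inventory: 103 @ $24.35 + 59 @ $25.55 = $4,015.50
Check: goods available $15,280.60 = COGS $11,265.10 + ending $4,015.50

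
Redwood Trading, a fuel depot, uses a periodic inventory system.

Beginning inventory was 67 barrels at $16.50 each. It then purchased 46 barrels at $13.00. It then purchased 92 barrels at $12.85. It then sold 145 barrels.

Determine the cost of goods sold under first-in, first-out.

COGS = $2,114.70

Sale 1 (145) [FIFO — oldest first]: 67 @ $16.50 + 46 @ $13.00 + 32 @ $12.85 = $2,114.70
Ending inventory: 60 @ $12.85 = $771.00
Check: goods available $2,885.70 = COGS $2,114.70 + ending $771.00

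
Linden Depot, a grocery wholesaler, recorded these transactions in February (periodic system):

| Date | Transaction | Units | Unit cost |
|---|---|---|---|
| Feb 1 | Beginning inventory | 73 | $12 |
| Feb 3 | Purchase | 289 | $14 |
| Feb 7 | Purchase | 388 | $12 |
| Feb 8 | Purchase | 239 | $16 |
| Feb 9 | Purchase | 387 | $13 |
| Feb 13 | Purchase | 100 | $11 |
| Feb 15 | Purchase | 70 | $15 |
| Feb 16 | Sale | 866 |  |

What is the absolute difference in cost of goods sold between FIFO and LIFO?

$411

FIFO COGS: 73 @ $12 + 289 @ $14 + 388 @ $12 + 116 @ $16 = $11,434
LIFO COGS: 70 @ $15 + 100 @ $11 + 387 @ $13 + 239 @ $16 + 70 @ $12 = $11,845
Difference = |$11,434 − $11,845| = $411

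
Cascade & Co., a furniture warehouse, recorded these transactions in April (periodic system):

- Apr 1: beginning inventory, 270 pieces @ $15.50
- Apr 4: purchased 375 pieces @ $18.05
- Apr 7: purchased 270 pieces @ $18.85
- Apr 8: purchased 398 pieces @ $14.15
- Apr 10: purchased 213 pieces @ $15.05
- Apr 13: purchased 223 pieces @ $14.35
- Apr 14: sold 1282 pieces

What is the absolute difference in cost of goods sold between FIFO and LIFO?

$896.50

FIFO COGS: 270 @ $15.50 + 375 @ $18.05 + 270 @ $18.85 + 367 @ $14.15 = $21,236.30
LIFO COGS: 223 @ $14.35 + 213 @ $15.05 + 398 @ $14.15 + 270 @ $18.85 + 178 @ $18.05 = $20,339.80
Difference = |$21,236.30 − $20,339.80| = $896.50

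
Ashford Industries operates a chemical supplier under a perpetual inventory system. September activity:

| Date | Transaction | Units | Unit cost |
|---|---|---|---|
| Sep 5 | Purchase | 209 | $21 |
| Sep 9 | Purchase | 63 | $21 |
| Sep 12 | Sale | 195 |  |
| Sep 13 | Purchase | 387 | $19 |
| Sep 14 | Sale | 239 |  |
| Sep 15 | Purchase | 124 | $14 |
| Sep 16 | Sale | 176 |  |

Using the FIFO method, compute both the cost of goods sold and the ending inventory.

Sep 12, 195 sold [FIFO — oldest first]: 195 @ $21 = $4,095
Sep 14, 239 sold [FIFO — oldest first]: 14 @ $21 + 63 @ $21 + 162 @ $19 = $4,695
Sep 16, 176 sold [FIFO — oldest first]: 176 @ $19 = $3,344
Total COGS = $4,095 + $4,695 + $3,344 = $12,134
Ending inventory: 49 @ $19 + 124 @ $14 = $2,667

COGS = $12,134; ending inventory = $2,667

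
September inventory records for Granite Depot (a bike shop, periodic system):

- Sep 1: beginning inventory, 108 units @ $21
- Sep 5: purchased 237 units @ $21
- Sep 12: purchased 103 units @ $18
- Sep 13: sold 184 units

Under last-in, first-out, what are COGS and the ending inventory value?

Sep 13, 184 sold [LIFO — newest first]: 103 @ $18 + 81 @ $21 = $3,555
Ending inventory: 108 @ $21 + 156 @ $21 = $5,544
Check: goods available $9,099 = COGS $3,555 + ending $5,544

COGS = $3,555; ending inventory = $5,544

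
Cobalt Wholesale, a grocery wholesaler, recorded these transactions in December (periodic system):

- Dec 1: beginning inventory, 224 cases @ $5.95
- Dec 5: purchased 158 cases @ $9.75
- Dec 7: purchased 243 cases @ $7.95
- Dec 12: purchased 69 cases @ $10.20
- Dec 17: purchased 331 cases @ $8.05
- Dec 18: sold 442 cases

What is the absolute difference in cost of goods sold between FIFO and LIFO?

FIFO COGS: 224 @ $5.95 + 158 @ $9.75 + 60 @ $7.95 = $3,350.30
LIFO COGS: 331 @ $8.05 + 69 @ $10.20 + 42 @ $7.95 = $3,702.25
Difference = |$3,350.30 − $3,702.25| = $351.95

$351.95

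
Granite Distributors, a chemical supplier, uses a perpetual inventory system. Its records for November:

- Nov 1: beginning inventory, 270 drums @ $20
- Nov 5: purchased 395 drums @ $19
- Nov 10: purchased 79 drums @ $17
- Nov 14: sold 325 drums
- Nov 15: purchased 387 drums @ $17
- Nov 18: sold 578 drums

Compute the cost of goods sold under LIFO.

COGS = $16,267

Nov 14, 325 sold [LIFO — newest first]: 79 @ $17 + 246 @ $19 = $6,017
Nov 18, 578 sold [LIFO — newest first]: 387 @ $17 + 149 @ $19 + 42 @ $20 = $10,250
Total COGS = $6,017 + $10,250 = $16,267
Ending inventory: 228 @ $20 = $4,560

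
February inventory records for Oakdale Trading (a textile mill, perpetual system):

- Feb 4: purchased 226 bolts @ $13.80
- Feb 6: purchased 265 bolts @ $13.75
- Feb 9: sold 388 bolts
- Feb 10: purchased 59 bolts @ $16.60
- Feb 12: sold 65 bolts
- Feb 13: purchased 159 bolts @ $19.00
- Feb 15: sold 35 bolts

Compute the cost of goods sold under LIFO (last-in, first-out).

Feb 9, 388 sold [LIFO — newest first]: 265 @ $13.75 + 123 @ $13.80 = $5,341.15
Feb 12, 65 sold [LIFO — newest first]: 59 @ $16.60 + 6 @ $13.80 = $1,062.20
Feb 15, 35 sold [LIFO — newest first]: 35 @ $19.00 = $665.00
Total COGS = $5,341.15 + $1,062.20 + $665.00 = $7,068.35
Ending inventory: 97 @ $13.80 + 124 @ $19.00 = $3,694.60

COGS = $7,068.35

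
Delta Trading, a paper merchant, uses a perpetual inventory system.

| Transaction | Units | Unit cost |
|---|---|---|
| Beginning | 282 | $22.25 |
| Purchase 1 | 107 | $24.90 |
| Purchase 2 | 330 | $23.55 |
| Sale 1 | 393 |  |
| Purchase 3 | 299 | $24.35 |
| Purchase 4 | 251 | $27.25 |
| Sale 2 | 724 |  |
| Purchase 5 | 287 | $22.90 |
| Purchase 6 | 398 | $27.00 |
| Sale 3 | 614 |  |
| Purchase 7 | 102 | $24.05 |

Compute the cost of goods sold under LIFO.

Sale 1 (393) [LIFO — newest first]: 330 @ $23.55 + 63 @ $24.90 = $9,340.20
Sale 2 (724) [LIFO — newest first]: 251 @ $27.25 + 299 @ $24.35 + 44 @ $24.90 + 130 @ $22.25 = $18,108.50
Sale 3 (614) [LIFO — newest first]: 398 @ $27.00 + 216 @ $22.90 = $15,692.40
Total COGS = $9,340.20 + $18,108.50 + $15,692.40 = $43,141.10
Ending inventory: 152 @ $22.25 + 71 @ $22.90 + 102 @ $24.05 = $7,461.00
Check: goods available $50,602.10 = COGS $43,141.10 + ending $7,461.00

COGS = $43,141.10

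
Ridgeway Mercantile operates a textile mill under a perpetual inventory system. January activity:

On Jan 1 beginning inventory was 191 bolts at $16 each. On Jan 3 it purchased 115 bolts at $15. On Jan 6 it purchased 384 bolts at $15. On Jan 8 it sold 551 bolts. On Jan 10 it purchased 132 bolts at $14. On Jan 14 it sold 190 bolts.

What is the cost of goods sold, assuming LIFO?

COGS = $11,093

Jan 8, 551 sold [LIFO — newest first]: 384 @ $15 + 115 @ $15 + 52 @ $16 = $8,317
Jan 14, 190 sold [LIFO — newest first]: 132 @ $14 + 58 @ $16 = $2,776
Total COGS = $8,317 + $2,776 = $11,093
Ending inventory: 81 @ $16 = $1,296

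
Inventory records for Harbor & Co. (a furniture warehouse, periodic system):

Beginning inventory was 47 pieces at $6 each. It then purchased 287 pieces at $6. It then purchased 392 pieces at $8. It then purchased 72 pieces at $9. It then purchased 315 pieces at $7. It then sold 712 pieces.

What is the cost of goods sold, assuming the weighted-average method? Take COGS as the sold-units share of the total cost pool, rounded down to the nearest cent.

COGS = $5,113.22

Sale 1, sell 712: 712/1113 × $7,993.00 → $5,113.22
Ending inventory (cost pool remaining) = $2,879.78
Check: goods available $7,993.00 = COGS $5,113.22 + ending $2,879.78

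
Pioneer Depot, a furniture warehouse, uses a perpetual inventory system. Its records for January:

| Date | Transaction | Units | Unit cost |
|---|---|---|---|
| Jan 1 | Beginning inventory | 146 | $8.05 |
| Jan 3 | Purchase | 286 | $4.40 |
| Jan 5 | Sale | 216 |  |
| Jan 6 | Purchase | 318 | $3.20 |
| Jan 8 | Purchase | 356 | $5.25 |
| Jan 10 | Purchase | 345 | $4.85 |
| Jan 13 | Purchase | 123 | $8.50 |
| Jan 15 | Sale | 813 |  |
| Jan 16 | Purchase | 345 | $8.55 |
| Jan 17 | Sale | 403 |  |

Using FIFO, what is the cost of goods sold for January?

Jan 5, 216 sold [FIFO — oldest first]: 146 @ $8.05 + 70 @ $4.40 = $1,483.30
Jan 15, 813 sold [FIFO — oldest first]: 216 @ $4.40 + 318 @ $3.20 + 279 @ $5.25 = $3,432.75
Jan 17, 403 sold [FIFO — oldest first]: 77 @ $5.25 + 326 @ $4.85 = $1,985.35
Total COGS = $1,483.30 + $3,432.75 + $1,985.35 = $6,901.40
Ending inventory: 19 @ $4.85 + 123 @ $8.50 + 345 @ $8.55 = $4,087.40

COGS = $6,901.40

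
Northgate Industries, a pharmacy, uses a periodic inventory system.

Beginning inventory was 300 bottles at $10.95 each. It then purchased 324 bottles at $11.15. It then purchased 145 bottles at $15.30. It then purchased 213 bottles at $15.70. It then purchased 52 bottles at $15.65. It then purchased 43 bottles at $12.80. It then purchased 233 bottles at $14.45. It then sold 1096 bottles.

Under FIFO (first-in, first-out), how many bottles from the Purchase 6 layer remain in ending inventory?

214

Sale 1 (1096) [FIFO — oldest first]: 300 @ $10.95 + 324 @ $11.15 + 145 @ $15.30 + 213 @ $15.70 + 52 @ $15.65 + 43 @ $12.80 + 19 @ $14.45 = $14,098.95
Ending inventory: 214 @ $14.45 = $3,092.30
Check: goods available $17,191.25 = COGS $14,098.95 + ending $3,092.30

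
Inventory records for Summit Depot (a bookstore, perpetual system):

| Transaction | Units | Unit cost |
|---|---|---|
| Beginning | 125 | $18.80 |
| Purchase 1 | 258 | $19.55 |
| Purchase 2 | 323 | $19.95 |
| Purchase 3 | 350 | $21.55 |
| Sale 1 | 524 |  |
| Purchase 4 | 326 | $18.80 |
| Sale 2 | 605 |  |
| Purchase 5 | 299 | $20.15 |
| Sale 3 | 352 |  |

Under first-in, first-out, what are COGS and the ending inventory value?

COGS = $29,503.90; ending inventory = $4,030.00

Sale 1 (524) [FIFO — oldest first]: 125 @ $18.80 + 258 @ $19.55 + 141 @ $19.95 = $10,206.85
Sale 2 (605) [FIFO — oldest first]: 182 @ $19.95 + 350 @ $21.55 + 73 @ $18.80 = $12,545.80
Sale 3 (352) [FIFO — oldest first]: 253 @ $18.80 + 99 @ $20.15 = $6,751.25
Total COGS = $10,206.85 + $12,545.80 + $6,751.25 = $29,503.90
Ending inventory: 200 @ $20.15 = $4,030.00
Check: goods available $33,533.90 = COGS $29,503.90 + ending $4,030.00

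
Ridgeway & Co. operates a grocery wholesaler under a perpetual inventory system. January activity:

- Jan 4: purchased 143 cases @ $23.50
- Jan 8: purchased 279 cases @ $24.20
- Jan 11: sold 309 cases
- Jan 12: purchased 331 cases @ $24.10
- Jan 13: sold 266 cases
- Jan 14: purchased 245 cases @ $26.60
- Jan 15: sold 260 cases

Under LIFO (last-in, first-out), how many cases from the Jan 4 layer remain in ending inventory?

113

Jan 11, 309 sold [LIFO — newest first]: 279 @ $24.20 + 30 @ $23.50 = $7,456.80
Jan 13, 266 sold [LIFO — newest first]: 266 @ $24.10 = $6,410.60
Jan 15, 260 sold [LIFO — newest first]: 245 @ $26.60 + 15 @ $24.10 = $6,878.50
Total COGS = $7,456.80 + $6,410.60 + $6,878.50 = $20,745.90
Ending inventory: 113 @ $23.50 + 50 @ $24.10 = $3,860.50
Check: goods available $24,606.40 = COGS $20,745.90 + ending $3,860.50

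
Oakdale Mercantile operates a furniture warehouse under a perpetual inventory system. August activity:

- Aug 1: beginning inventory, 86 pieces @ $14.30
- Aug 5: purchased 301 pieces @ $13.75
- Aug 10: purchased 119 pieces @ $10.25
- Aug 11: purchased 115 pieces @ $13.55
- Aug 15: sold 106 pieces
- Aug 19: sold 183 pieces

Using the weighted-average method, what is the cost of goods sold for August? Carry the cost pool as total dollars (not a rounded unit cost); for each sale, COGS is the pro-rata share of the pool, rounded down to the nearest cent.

COGS = $3,791.22

After Aug 1: 86 on hand, pool $1,229.80 (≈ $14.3000 each)
After Aug 5: 387 on hand, pool $5,368.55 (≈ $13.8722 each)
After Aug 10: 506 on hand, pool $6,588.30 (≈ $13.0204 each)
After Aug 11: 621 on hand, pool $8,146.55 (≈ $13.1184 each)
Aug 15, sell 106: 106/621 × $8,146.55 → $1,390.55
Aug 19, sell 183: 183/515 × $6,756.00 → $2,400.67
Total COGS = $1,390.55 + $2,400.67 = $3,791.22
Ending inventory (cost pool remaining) = $4,355.33
Check: goods available $8,146.55 = COGS $3,791.22 + ending $4,355.33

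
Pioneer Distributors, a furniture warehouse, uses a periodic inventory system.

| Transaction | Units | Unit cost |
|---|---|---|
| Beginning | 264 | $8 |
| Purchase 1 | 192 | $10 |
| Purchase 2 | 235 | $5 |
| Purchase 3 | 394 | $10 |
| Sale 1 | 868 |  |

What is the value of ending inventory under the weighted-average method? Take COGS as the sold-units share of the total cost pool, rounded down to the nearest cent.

Ending inventory = $1,829.40

Sale 1, sell 868: 868/1085 × $9,147.00 → $7,317.60
Ending inventory (cost pool remaining) = $1,829.40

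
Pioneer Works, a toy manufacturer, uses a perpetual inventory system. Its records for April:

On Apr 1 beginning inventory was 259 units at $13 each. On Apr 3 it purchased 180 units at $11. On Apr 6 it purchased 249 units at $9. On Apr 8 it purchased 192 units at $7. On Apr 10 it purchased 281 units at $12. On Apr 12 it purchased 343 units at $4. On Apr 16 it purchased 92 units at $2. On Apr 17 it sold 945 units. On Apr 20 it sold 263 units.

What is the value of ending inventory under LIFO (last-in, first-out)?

Ending inventory = $4,786

Apr 17, 945 sold [LIFO — newest first]: 92 @ $2 + 343 @ $4 + 281 @ $12 + 192 @ $7 + 37 @ $9 = $6,605
Apr 20, 263 sold [LIFO — newest first]: 212 @ $9 + 51 @ $11 = $2,469
Total COGS = $6,605 + $2,469 = $9,074
Ending inventory: 259 @ $13 + 129 @ $11 = $4,786
Check: goods available $13,860 = COGS $9,074 + ending $4,786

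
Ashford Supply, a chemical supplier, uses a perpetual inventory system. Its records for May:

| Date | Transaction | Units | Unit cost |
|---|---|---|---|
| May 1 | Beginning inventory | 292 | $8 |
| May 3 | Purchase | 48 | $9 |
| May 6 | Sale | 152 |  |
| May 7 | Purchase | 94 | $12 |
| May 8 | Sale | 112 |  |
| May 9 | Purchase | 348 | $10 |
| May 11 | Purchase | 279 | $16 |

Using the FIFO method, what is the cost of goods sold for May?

May 6, 152 sold [FIFO — oldest first]: 152 @ $8 = $1,216
May 8, 112 sold [FIFO — oldest first]: 112 @ $8 = $896
Total COGS = $1,216 + $896 = $2,112
Ending inventory: 28 @ $8 + 48 @ $9 + 94 @ $12 + 348 @ $10 + 279 @ $16 = $9,728

COGS = $2,112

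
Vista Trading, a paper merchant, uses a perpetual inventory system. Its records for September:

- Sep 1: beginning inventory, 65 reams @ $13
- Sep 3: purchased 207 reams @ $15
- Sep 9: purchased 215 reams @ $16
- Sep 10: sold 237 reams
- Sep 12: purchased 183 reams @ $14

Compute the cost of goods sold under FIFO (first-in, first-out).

COGS = $3,425

Sep 10, 237 sold [FIFO — oldest first]: 65 @ $13 + 172 @ $15 = $3,425
Ending inventory: 35 @ $15 + 215 @ $16 + 183 @ $14 = $6,527
Check: goods available $9,952 = COGS $3,425 + ending $6,527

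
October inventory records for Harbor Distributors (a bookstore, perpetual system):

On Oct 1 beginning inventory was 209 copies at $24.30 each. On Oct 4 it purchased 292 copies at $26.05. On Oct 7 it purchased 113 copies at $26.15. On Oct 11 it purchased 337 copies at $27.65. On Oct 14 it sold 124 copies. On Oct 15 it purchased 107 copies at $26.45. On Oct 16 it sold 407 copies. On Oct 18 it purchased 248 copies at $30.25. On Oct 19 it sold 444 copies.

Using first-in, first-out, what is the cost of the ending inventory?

Ending inventory = $9,697.35

Oct 14, 124 sold [FIFO — oldest first]: 124 @ $24.30 = $3,013.20
Oct 16, 407 sold [FIFO — oldest first]: 85 @ $24.30 + 292 @ $26.05 + 30 @ $26.15 = $10,456.60
Oct 19, 444 sold [FIFO — oldest first]: 83 @ $26.15 + 337 @ $27.65 + 24 @ $26.45 = $12,123.30
Total COGS = $3,013.20 + $10,456.60 + $12,123.30 = $25,593.10
Ending inventory: 83 @ $26.45 + 248 @ $30.25 = $9,697.35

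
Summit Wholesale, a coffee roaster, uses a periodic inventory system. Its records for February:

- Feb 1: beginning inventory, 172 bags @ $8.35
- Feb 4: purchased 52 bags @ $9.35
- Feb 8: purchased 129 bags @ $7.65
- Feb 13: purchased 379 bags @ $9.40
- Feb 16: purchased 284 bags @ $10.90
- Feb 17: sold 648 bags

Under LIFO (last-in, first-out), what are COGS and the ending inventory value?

Feb 17, 648 sold [LIFO — newest first]: 284 @ $10.90 + 364 @ $9.40 = $6,517.20
Ending inventory: 172 @ $8.35 + 52 @ $9.35 + 129 @ $7.65 + 15 @ $9.40 = $3,050.25

COGS = $6,517.20; ending inventory = $3,050.25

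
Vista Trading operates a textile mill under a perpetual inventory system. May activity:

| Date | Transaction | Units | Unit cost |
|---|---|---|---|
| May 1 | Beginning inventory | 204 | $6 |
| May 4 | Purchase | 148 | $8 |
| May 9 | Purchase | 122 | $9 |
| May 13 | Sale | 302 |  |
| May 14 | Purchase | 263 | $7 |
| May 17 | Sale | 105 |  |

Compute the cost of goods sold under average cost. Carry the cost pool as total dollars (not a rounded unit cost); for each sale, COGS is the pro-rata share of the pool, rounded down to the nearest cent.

COGS = $2,985.24

After May 1: 204 on hand, pool $1,224.00 (≈ $6.0000 each)
After May 4: 352 on hand, pool $2,408.00 (≈ $6.8409 each)
After May 9: 474 on hand, pool $3,506.00 (≈ $7.3966 each)
May 13, sell 302: 302/474 × $3,506.00 → $2,233.78
After May 14: 435 on hand, pool $3,113.22 (≈ $7.1568 each)
May 17, sell 105: 105/435 × $3,113.22 → $751.46
Total COGS = $2,233.78 + $751.46 = $2,985.24
Ending inventory (cost pool remaining) = $2,361.76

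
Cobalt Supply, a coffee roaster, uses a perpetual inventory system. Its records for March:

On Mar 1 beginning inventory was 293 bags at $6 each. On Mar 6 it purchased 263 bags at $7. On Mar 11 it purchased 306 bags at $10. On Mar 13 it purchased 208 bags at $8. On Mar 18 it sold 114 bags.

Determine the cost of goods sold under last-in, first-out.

Mar 18, 114 sold [LIFO — newest first]: 114 @ $8 = $912
Ending inventory: 293 @ $6 + 263 @ $7 + 306 @ $10 + 94 @ $8 = $7,411
Check: goods available $8,323 = COGS $912 + ending $7,411

COGS = $912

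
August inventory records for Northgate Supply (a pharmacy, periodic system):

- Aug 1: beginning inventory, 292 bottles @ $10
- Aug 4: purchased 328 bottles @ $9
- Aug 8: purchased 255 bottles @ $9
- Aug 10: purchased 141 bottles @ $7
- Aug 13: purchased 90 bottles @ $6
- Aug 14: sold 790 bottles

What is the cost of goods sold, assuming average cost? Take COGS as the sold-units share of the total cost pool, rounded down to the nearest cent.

COGS = $6,924.28

Aug 14, sell 790: 790/1106 × $9,694.00 → $6,924.28
Ending inventory (cost pool remaining) = $2,769.72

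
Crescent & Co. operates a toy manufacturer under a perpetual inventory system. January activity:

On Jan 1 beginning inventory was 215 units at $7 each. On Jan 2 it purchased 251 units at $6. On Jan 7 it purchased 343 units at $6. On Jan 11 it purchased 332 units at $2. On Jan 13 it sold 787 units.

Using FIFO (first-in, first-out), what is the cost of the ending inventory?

Jan 13, 787 sold [FIFO — oldest first]: 215 @ $7 + 251 @ $6 + 321 @ $6 = $4,937
Ending inventory: 22 @ $6 + 332 @ $2 = $796

Ending inventory = $796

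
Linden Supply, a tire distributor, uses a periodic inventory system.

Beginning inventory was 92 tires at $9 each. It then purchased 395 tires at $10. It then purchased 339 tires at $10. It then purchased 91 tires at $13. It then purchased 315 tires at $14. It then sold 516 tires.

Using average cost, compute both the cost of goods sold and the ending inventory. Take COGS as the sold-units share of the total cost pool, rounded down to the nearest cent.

Sale 1, sell 516: 516/1232 × $13,761.00 → $5,763.53
Ending inventory (cost pool remaining) = $7,997.47

COGS = $5,763.53; ending inventory = $7,997.47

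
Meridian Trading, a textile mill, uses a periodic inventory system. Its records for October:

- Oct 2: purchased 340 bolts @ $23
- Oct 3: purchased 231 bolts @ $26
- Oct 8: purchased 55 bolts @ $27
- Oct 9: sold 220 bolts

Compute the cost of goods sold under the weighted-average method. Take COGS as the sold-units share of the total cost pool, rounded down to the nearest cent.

COGS = $5,380.86

Oct 9, sell 220: 220/626 × $15,311.00 → $5,380.86
Ending inventory (cost pool remaining) = $9,930.14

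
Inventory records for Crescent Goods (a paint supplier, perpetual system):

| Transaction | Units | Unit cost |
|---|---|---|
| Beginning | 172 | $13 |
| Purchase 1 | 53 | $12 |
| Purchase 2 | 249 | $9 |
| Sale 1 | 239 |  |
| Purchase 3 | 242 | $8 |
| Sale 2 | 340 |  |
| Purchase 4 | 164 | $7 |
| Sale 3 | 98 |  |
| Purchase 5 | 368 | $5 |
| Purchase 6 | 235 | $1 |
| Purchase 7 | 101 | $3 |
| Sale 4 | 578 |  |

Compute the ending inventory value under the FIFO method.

Ending inventory = $531

Sale 1 (239) [FIFO — oldest first]: 172 @ $13 + 53 @ $12 + 14 @ $9 = $2,998
Sale 2 (340) [FIFO — oldest first]: 235 @ $9 + 105 @ $8 = $2,955
Sale 3 (98) [FIFO — oldest first]: 98 @ $8 = $784
Sale 4 (578) [FIFO — oldest first]: 39 @ $8 + 164 @ $7 + 368 @ $5 + 7 @ $1 = $3,307
Total COGS = $2,998 + $2,955 + $784 + $3,307 = $10,044
Ending inventory: 228 @ $1 + 101 @ $3 = $531
Check: goods available $10,575 = COGS $10,044 + ending $531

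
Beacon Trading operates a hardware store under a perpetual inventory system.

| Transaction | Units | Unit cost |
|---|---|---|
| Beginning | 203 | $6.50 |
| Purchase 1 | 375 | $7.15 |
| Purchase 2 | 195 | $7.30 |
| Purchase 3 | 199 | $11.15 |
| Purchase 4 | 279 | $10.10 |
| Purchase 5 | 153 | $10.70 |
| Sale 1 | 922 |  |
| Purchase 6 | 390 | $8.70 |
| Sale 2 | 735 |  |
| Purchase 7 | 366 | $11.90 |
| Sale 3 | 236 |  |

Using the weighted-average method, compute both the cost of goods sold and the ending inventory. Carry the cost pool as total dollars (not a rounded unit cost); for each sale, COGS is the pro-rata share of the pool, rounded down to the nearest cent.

After Beginning: 203 on hand, pool $1,319.50 (≈ $6.5000 each)
After Purchase 1: 578 on hand, pool $4,000.75 (≈ $6.9217 each)
After Purchase 2: 773 on hand, pool $5,424.25 (≈ $7.0171 each)
After Purchase 3: 972 on hand, pool $7,643.10 (≈ $7.8633 each)
After Purchase 4: 1251 on hand, pool $10,461.00 (≈ $8.3621 each)
After Purchase 5: 1404 on hand, pool $12,098.10 (≈ $8.6169 each)
Sale 1, sell 922: 922/1404 × $12,098.10 → $7,944.76
After Purchase 6: 872 on hand, pool $7,546.34 (≈ $8.6541 each)
Sale 2, sell 735: 735/872 × $7,546.34 → $6,360.73
After Purchase 7: 503 on hand, pool $5,541.01 (≈ $11.0159 each)
Sale 3, sell 236: 236/503 × $5,541.01 → $2,599.75
Total COGS = $7,944.76 + $6,360.73 + $2,599.75 = $16,905.24
Ending inventory (cost pool remaining) = $2,941.26
Check: goods available $19,846.50 = COGS $16,905.24 + ending $2,941.26

COGS = $16,905.24; ending inventory = $2,941.26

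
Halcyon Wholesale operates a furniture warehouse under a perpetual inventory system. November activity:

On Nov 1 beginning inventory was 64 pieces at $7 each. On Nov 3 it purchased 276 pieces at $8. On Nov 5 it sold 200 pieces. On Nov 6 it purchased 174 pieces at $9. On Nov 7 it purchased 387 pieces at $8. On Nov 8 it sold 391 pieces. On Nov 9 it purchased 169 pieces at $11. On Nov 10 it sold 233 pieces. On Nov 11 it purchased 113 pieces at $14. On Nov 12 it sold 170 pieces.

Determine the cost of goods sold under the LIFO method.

COGS = $9,262

Nov 5, 200 sold [LIFO — newest first]: 200 @ $8 = $1,600
Nov 8, 391 sold [LIFO — newest first]: 387 @ $8 + 4 @ $9 = $3,132
Nov 10, 233 sold [LIFO — newest first]: 169 @ $11 + 64 @ $9 = $2,435
Nov 12, 170 sold [LIFO — newest first]: 113 @ $14 + 57 @ $9 = $2,095
Total COGS = $1,600 + $3,132 + $2,435 + $2,095 = $9,262
Ending inventory: 64 @ $7 + 76 @ $8 + 49 @ $9 = $1,497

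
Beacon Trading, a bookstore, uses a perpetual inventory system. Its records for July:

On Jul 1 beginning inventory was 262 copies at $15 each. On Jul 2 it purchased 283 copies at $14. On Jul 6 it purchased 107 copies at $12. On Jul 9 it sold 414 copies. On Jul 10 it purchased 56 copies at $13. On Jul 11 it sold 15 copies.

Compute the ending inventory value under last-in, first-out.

Ending inventory = $4,103

Jul 9, 414 sold [LIFO — newest first]: 107 @ $12 + 283 @ $14 + 24 @ $15 = $5,606
Jul 11, 15 sold [LIFO — newest first]: 15 @ $13 = $195
Total COGS = $5,606 + $195 = $5,801
Ending inventory: 238 @ $15 + 41 @ $13 = $4,103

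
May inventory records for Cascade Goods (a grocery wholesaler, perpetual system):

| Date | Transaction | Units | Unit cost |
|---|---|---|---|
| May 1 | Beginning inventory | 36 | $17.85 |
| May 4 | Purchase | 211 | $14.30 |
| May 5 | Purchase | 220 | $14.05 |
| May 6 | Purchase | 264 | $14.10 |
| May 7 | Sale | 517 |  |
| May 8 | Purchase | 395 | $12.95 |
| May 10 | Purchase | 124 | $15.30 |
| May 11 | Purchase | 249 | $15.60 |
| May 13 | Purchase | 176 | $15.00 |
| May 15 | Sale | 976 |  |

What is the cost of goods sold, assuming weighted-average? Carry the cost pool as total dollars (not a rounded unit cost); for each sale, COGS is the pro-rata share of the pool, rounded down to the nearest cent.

After May 1: 36 on hand, pool $642.60 (≈ $17.8500 each)
After May 4: 247 on hand, pool $3,659.90 (≈ $14.8174 each)
After May 5: 467 on hand, pool $6,750.90 (≈ $14.4559 each)
After May 6: 731 on hand, pool $10,473.30 (≈ $14.3274 each)
May 7, sell 517: 517/731 × $10,473.30 → $7,407.24
After May 8: 609 on hand, pool $8,181.31 (≈ $13.4340 each)
After May 10: 733 on hand, pool $10,078.51 (≈ $13.7497 each)
After May 11: 982 on hand, pool $13,962.91 (≈ $14.2188 each)
After May 13: 1158 on hand, pool $16,602.91 (≈ $14.3376 each)
May 15, sell 976: 976/1158 × $16,602.91 → $13,993.47
Total COGS = $7,407.24 + $13,993.47 = $21,400.71
Ending inventory (cost pool remaining) = $2,609.44

COGS = $21,400.71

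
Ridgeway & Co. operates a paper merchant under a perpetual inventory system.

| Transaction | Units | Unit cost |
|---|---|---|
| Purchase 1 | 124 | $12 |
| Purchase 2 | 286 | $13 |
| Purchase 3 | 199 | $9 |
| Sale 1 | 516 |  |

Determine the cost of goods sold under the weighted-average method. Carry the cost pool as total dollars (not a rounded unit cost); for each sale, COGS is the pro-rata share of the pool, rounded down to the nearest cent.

After Purchase 1: 124 on hand, pool $1,488.00 (≈ $12.0000 each)
After Purchase 2: 410 on hand, pool $5,206.00 (≈ $12.6976 each)
After Purchase 3: 609 on hand, pool $6,997.00 (≈ $11.4893 each)
Sale 1, sell 516: 516/609 × $6,997.00 → $5,928.49
Ending inventory (cost pool remaining) = $1,068.51

COGS = $5,928.49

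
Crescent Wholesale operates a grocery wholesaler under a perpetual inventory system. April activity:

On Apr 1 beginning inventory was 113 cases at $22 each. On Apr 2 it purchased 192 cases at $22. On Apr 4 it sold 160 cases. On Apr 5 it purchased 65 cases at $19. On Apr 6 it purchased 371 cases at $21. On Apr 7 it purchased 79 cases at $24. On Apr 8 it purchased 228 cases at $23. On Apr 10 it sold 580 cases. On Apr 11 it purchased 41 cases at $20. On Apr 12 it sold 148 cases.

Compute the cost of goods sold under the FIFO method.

Apr 4, 160 sold [FIFO — oldest first]: 113 @ $22 + 47 @ $22 = $3,520
Apr 10, 580 sold [FIFO — oldest first]: 145 @ $22 + 65 @ $19 + 370 @ $21 = $12,195
Apr 12, 148 sold [FIFO — oldest first]: 1 @ $21 + 79 @ $24 + 68 @ $23 = $3,481
Total COGS = $3,520 + $12,195 + $3,481 = $19,196
Ending inventory: 160 @ $23 + 41 @ $20 = $4,500
Check: goods available $23,696 = COGS $19,196 + ending $4,500

COGS = $19,196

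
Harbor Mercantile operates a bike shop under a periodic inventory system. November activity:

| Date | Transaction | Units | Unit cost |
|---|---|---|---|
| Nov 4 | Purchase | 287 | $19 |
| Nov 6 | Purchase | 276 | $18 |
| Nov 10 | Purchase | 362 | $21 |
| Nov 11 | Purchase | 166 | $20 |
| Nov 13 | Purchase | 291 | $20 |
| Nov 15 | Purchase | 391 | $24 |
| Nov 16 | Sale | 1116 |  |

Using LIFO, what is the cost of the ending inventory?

Nov 16, 1116 sold [LIFO — newest first]: 391 @ $24 + 291 @ $20 + 166 @ $20 + 268 @ $21 = $24,152
Ending inventory: 287 @ $19 + 276 @ $18 + 94 @ $21 = $12,395

Ending inventory = $12,395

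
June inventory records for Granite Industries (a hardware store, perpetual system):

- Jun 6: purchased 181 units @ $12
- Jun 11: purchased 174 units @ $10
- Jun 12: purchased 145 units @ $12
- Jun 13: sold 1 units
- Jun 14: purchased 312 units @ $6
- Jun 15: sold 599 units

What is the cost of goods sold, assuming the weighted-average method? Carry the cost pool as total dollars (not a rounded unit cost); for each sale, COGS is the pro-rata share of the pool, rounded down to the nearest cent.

COGS = $5,560.13

After Jun 6: 181 on hand, pool $2,172.00 (≈ $12.0000 each)
After Jun 11: 355 on hand, pool $3,912.00 (≈ $11.0197 each)
After Jun 12: 500 on hand, pool $5,652.00 (≈ $11.3040 each)
Jun 13, sell 1: 1/500 × $5,652.00 → $11.30
After Jun 14: 811 on hand, pool $7,512.70 (≈ $9.2635 each)
Jun 15, sell 599: 599/811 × $7,512.70 → $5,548.83
Total COGS = $11.30 + $5,548.83 = $5,560.13
Ending inventory (cost pool remaining) = $1,963.87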